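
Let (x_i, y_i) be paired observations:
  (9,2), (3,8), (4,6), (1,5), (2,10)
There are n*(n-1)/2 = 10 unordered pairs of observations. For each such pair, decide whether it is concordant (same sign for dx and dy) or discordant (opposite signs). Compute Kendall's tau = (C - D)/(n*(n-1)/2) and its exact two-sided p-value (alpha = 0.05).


Step 1: Enumerate the 10 unordered pairs (i,j) with i<j and classify each by sign(x_j-x_i) * sign(y_j-y_i).
  (1,2):dx=-6,dy=+6->D; (1,3):dx=-5,dy=+4->D; (1,4):dx=-8,dy=+3->D; (1,5):dx=-7,dy=+8->D
  (2,3):dx=+1,dy=-2->D; (2,4):dx=-2,dy=-3->C; (2,5):dx=-1,dy=+2->D; (3,4):dx=-3,dy=-1->C
  (3,5):dx=-2,dy=+4->D; (4,5):dx=+1,dy=+5->C
Step 2: C = 3, D = 7, total pairs = 10.
Step 3: tau = (C - D)/(n(n-1)/2) = (3 - 7)/10 = -0.400000.
Step 4: Exact two-sided p-value (enumerate n! = 120 permutations of y under H0): p = 0.483333.
Step 5: alpha = 0.05. fail to reject H0.

tau_b = -0.4000 (C=3, D=7), p = 0.483333, fail to reject H0.


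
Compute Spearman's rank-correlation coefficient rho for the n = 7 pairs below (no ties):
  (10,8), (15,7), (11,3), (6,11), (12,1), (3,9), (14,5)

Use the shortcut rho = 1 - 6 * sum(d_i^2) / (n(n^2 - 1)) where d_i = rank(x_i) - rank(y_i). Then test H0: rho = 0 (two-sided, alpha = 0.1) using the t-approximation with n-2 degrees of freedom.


Step 1: Rank x and y separately (midranks; no ties here).
rank(x): 10->3, 15->7, 11->4, 6->2, 12->5, 3->1, 14->6
rank(y): 8->5, 7->4, 3->2, 11->7, 1->1, 9->6, 5->3
Step 2: d_i = R_x(i) - R_y(i); compute d_i^2.
  (3-5)^2=4, (7-4)^2=9, (4-2)^2=4, (2-7)^2=25, (5-1)^2=16, (1-6)^2=25, (6-3)^2=9
sum(d^2) = 92.
Step 3: rho = 1 - 6*92 / (7*(7^2 - 1)) = 1 - 552/336 = -0.642857.
Step 4: Under H0, t = rho * sqrt((n-2)/(1-rho^2)) = -1.8766 ~ t(5).
Step 5: Two-sided p-value from the t-distribution with 5 df = 0.119392.
Step 6: alpha = 0.1. fail to reject H0.

rho = -0.6429, p = 0.119392, fail to reject H0 at alpha = 0.1.


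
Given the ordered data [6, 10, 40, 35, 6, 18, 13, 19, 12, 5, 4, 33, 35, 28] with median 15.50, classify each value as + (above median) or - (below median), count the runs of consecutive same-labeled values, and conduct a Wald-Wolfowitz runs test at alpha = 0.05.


Step 1: Compute median = 15.50; label A = above, B = below.
Labels in order: BBAABABABBBAAA  (n_A = 7, n_B = 7)
Step 2: Count runs R = 8.
Step 3: Under H0 (random ordering), E[R] = 2*n_A*n_B/(n_A+n_B) + 1 = 2*7*7/14 + 1 = 8.0000.
        Var[R] = 2*n_A*n_B*(2*n_A*n_B - n_A - n_B) / ((n_A+n_B)^2 * (n_A+n_B-1)) = 8232/2548 = 3.2308.
        SD[R] = 1.7974.
Step 4: R = E[R], so z = 0 with no continuity correction.
Step 5: Two-sided p-value via normal approximation = 2*(1 - Phi(|z|)) = 1.000000.
Step 6: alpha = 0.05. fail to reject H0.

R = 8, z = 0.0000, p = 1.000000, fail to reject H0.


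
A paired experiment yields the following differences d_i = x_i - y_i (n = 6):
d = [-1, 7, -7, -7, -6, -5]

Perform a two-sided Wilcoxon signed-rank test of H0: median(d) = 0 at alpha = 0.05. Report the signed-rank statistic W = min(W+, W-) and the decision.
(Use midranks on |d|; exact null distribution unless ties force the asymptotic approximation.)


Step 1: Drop any zero differences (none here) and take |d_i|.
|d| = [1, 7, 7, 7, 6, 5]
Step 2: Midrank |d_i| (ties get averaged ranks).
ranks: |1|->1, |7|->5, |7|->5, |7|->5, |6|->3, |5|->2
Step 3: Attach original signs; sum ranks with positive sign and with negative sign.
W+ = 5 = 5
W- = 1 + 5 + 5 + 3 + 2 = 16
(Check: W+ + W- = 21 should equal n(n+1)/2 = 21.)
Step 4: Test statistic W = min(W+, W-) = 5.
Step 5: Ties in |d|, so use the tie-corrected normal approximation.
        E[W] = n(n+1)/4 = 6*7/4 = 10.5.
        Tie groups: |d|=7 (t=3); sum(t^3 - t) = 24.
        Var[W] = n(n+1)(2n+1)/24 - sum(t^3-t)/48 = 546/24 - 24/48 = 22.25.
        z = (W - E[W]) / sqrt(Var[W]) = (5 - 10.5) / 4.7170 = -1.1660.
        Two-sided p = 2*Phi(z) = 0.243615.
Step 6: alpha = 0.05. fail to reject H0.

W+ = 5, W- = 16, W = min = 5, p = 0.243615, fail to reject H0.


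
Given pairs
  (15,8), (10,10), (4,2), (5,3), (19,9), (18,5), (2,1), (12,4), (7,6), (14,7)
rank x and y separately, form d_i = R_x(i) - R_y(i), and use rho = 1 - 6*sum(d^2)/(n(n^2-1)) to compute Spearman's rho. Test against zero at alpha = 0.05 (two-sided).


Step 1: Rank x and y separately (midranks; no ties here).
rank(x): 15->8, 10->5, 4->2, 5->3, 19->10, 18->9, 2->1, 12->6, 7->4, 14->7
rank(y): 8->8, 10->10, 2->2, 3->3, 9->9, 5->5, 1->1, 4->4, 6->6, 7->7
Step 2: d_i = R_x(i) - R_y(i); compute d_i^2.
  (8-8)^2=0, (5-10)^2=25, (2-2)^2=0, (3-3)^2=0, (10-9)^2=1, (9-5)^2=16, (1-1)^2=0, (6-4)^2=4, (4-6)^2=4, (7-7)^2=0
sum(d^2) = 50.
Step 3: rho = 1 - 6*50 / (10*(10^2 - 1)) = 1 - 300/990 = 0.696970.
Step 4: Under H0, t = rho * sqrt((n-2)/(1-rho^2)) = 2.7490 ~ t(8).
Step 5: Two-sided p-value from the t-distribution with 8 df = 0.025097.
Step 6: alpha = 0.05. reject H0.

rho = 0.6970, p = 0.025097, reject H0 at alpha = 0.05.


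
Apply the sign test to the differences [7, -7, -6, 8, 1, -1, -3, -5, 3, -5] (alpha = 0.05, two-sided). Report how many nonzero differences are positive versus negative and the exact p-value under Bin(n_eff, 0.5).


Step 1: Discard zero differences. Original n = 10; n_eff = number of nonzero differences = 10.
Nonzero differences (with sign): +7, -7, -6, +8, +1, -1, -3, -5, +3, -5
Step 2: Count signs: positive = 4, negative = 6.
Step 3: Under H0: P(positive) = 0.5, so the number of positives S ~ Bin(10, 0.5).
Step 4: Two-sided exact p-value = sum of Bin(10,0.5) probabilities at or below the observed probability = 0.753906.
Step 5: alpha = 0.05. fail to reject H0.

n_eff = 10, pos = 4, neg = 6, p = 0.753906, fail to reject H0.


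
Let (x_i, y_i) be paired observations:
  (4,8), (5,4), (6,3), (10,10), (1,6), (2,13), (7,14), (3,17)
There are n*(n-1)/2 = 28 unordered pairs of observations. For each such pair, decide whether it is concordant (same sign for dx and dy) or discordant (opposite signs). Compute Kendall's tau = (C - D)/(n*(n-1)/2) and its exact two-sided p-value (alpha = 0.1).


Step 1: Enumerate the 28 unordered pairs (i,j) with i<j and classify each by sign(x_j-x_i) * sign(y_j-y_i).
  (1,2):dx=+1,dy=-4->D; (1,3):dx=+2,dy=-5->D; (1,4):dx=+6,dy=+2->C; (1,5):dx=-3,dy=-2->C
  (1,6):dx=-2,dy=+5->D; (1,7):dx=+3,dy=+6->C; (1,8):dx=-1,dy=+9->D; (2,3):dx=+1,dy=-1->D
  (2,4):dx=+5,dy=+6->C; (2,5):dx=-4,dy=+2->D; (2,6):dx=-3,dy=+9->D; (2,7):dx=+2,dy=+10->C
  (2,8):dx=-2,dy=+13->D; (3,4):dx=+4,dy=+7->C; (3,5):dx=-5,dy=+3->D; (3,6):dx=-4,dy=+10->D
  (3,7):dx=+1,dy=+11->C; (3,8):dx=-3,dy=+14->D; (4,5):dx=-9,dy=-4->C; (4,6):dx=-8,dy=+3->D
  (4,7):dx=-3,dy=+4->D; (4,8):dx=-7,dy=+7->D; (5,6):dx=+1,dy=+7->C; (5,7):dx=+6,dy=+8->C
  (5,8):dx=+2,dy=+11->C; (6,7):dx=+5,dy=+1->C; (6,8):dx=+1,dy=+4->C; (7,8):dx=-4,dy=+3->D
Step 2: C = 13, D = 15, total pairs = 28.
Step 3: tau = (C - D)/(n(n-1)/2) = (13 - 15)/28 = -0.071429.
Step 4: Exact two-sided p-value (enumerate n! = 40320 permutations of y under H0): p = 0.904861.
Step 5: alpha = 0.1. fail to reject H0.

tau_b = -0.0714 (C=13, D=15), p = 0.904861, fail to reject H0.


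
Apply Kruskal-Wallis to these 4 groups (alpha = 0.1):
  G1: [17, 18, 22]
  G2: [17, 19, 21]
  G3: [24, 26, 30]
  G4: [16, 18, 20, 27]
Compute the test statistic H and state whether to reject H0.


Step 1: Combine all N = 13 observations and assign midranks.
sorted (value, group, rank): (16,G4,1), (17,G1,2.5), (17,G2,2.5), (18,G1,4.5), (18,G4,4.5), (19,G2,6), (20,G4,7), (21,G2,8), (22,G1,9), (24,G3,10), (26,G3,11), (27,G4,12), (30,G3,13)
Step 2: Sum ranks within each group.
R_1 = 16 (n_1 = 3)
R_2 = 16.5 (n_2 = 3)
R_3 = 34 (n_3 = 3)
R_4 = 24.5 (n_4 = 4)
Step 3: H = 12/(N(N+1)) * sum(R_i^2/n_i) - 3(N+1)
     = 12/(13*14) * (16^2/3 + 16.5^2/3 + 34^2/3 + 24.5^2/4) - 3*14
     = 0.065934 * 711.479 - 42
     = 4.910714.
Step 4: Ties present; correction factor C = 1 - 12/(13^3 - 13) = 0.994505. Corrected H = 4.910714 / 0.994505 = 4.937845.
Step 5: Under H0, H ~ chi^2(3); p-value = 0.176405.
Step 6: alpha = 0.1. fail to reject H0.

H = 4.9378, df = 3, p = 0.176405, fail to reject H0.


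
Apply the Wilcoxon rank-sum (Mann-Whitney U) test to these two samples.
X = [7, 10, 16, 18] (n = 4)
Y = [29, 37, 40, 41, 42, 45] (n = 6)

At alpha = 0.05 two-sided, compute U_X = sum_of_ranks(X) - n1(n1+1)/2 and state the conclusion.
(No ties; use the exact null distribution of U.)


Step 1: Combine and sort all 10 observations; assign midranks.
sorted (value, group): (7,X), (10,X), (16,X), (18,X), (29,Y), (37,Y), (40,Y), (41,Y), (42,Y), (45,Y)
ranks: 7->1, 10->2, 16->3, 18->4, 29->5, 37->6, 40->7, 41->8, 42->9, 45->10
Step 2: Rank sum for X: R1 = 1 + 2 + 3 + 4 = 10.
Step 3: U_X = R1 - n1(n1+1)/2 = 10 - 4*5/2 = 10 - 10 = 0.
       U_Y = n1*n2 - U_X = 24 - 0 = 24.
Step 4: No ties, so the exact null distribution of U (based on enumerating the C(10,4) = 210 equally likely rank assignments) gives the two-sided p-value.
Step 5: p-value = 0.009524; compare to alpha = 0.05. reject H0.

U_X = 0, p = 0.009524, reject H0 at alpha = 0.05.


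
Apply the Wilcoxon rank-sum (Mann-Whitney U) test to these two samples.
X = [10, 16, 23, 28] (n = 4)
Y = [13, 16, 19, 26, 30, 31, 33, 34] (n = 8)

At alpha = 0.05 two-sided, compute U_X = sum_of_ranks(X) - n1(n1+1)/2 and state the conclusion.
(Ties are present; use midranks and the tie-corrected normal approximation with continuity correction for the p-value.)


Step 1: Combine and sort all 12 observations; assign midranks.
sorted (value, group): (10,X), (13,Y), (16,X), (16,Y), (19,Y), (23,X), (26,Y), (28,X), (30,Y), (31,Y), (33,Y), (34,Y)
ranks: 10->1, 13->2, 16->3.5, 16->3.5, 19->5, 23->6, 26->7, 28->8, 30->9, 31->10, 33->11, 34->12
Step 2: Rank sum for X: R1 = 1 + 3.5 + 6 + 8 = 18.5.
Step 3: U_X = R1 - n1(n1+1)/2 = 18.5 - 4*5/2 = 18.5 - 10 = 8.5.
       U_Y = n1*n2 - U_X = 32 - 8.5 = 23.5.
Step 4: Ties are present, so use the tie-corrected normal approximation (with continuity correction) for the p-value.
Step 5: p-value = 0.233663; compare to alpha = 0.05. fail to reject H0.

U_X = 8.5, p = 0.233663, fail to reject H0 at alpha = 0.05.


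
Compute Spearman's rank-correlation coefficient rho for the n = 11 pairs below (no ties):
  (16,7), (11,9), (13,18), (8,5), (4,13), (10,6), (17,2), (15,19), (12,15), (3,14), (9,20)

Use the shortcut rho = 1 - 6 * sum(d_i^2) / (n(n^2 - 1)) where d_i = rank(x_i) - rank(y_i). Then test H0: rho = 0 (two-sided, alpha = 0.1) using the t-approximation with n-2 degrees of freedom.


Step 1: Rank x and y separately (midranks; no ties here).
rank(x): 16->10, 11->6, 13->8, 8->3, 4->2, 10->5, 17->11, 15->9, 12->7, 3->1, 9->4
rank(y): 7->4, 9->5, 18->9, 5->2, 13->6, 6->3, 2->1, 19->10, 15->8, 14->7, 20->11
Step 2: d_i = R_x(i) - R_y(i); compute d_i^2.
  (10-4)^2=36, (6-5)^2=1, (8-9)^2=1, (3-2)^2=1, (2-6)^2=16, (5-3)^2=4, (11-1)^2=100, (9-10)^2=1, (7-8)^2=1, (1-7)^2=36, (4-11)^2=49
sum(d^2) = 246.
Step 3: rho = 1 - 6*246 / (11*(11^2 - 1)) = 1 - 1476/1320 = -0.118182.
Step 4: Under H0, t = rho * sqrt((n-2)/(1-rho^2)) = -0.3570 ~ t(9).
Step 5: Two-sided p-value from the t-distribution with 9 df = 0.729285.
Step 6: alpha = 0.1. fail to reject H0.

rho = -0.1182, p = 0.729285, fail to reject H0 at alpha = 0.1.


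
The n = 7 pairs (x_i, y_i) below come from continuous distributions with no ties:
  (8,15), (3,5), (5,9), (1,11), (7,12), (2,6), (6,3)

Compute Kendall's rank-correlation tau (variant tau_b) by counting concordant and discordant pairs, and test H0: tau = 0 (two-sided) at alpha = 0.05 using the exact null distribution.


Step 1: Enumerate the 21 unordered pairs (i,j) with i<j and classify each by sign(x_j-x_i) * sign(y_j-y_i).
  (1,2):dx=-5,dy=-10->C; (1,3):dx=-3,dy=-6->C; (1,4):dx=-7,dy=-4->C; (1,5):dx=-1,dy=-3->C
  (1,6):dx=-6,dy=-9->C; (1,7):dx=-2,dy=-12->C; (2,3):dx=+2,dy=+4->C; (2,4):dx=-2,dy=+6->D
  (2,5):dx=+4,dy=+7->C; (2,6):dx=-1,dy=+1->D; (2,7):dx=+3,dy=-2->D; (3,4):dx=-4,dy=+2->D
  (3,5):dx=+2,dy=+3->C; (3,6):dx=-3,dy=-3->C; (3,7):dx=+1,dy=-6->D; (4,5):dx=+6,dy=+1->C
  (4,6):dx=+1,dy=-5->D; (4,7):dx=+5,dy=-8->D; (5,6):dx=-5,dy=-6->C; (5,7):dx=-1,dy=-9->C
  (6,7):dx=+4,dy=-3->D
Step 2: C = 13, D = 8, total pairs = 21.
Step 3: tau = (C - D)/(n(n-1)/2) = (13 - 8)/21 = 0.238095.
Step 4: Exact two-sided p-value (enumerate n! = 5040 permutations of y under H0): p = 0.561905.
Step 5: alpha = 0.05. fail to reject H0.

tau_b = 0.2381 (C=13, D=8), p = 0.561905, fail to reject H0.


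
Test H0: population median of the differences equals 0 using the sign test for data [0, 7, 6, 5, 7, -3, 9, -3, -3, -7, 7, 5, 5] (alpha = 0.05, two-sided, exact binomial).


Step 1: Discard zero differences. Original n = 13; n_eff = number of nonzero differences = 12.
Nonzero differences (with sign): +7, +6, +5, +7, -3, +9, -3, -3, -7, +7, +5, +5
Step 2: Count signs: positive = 8, negative = 4.
Step 3: Under H0: P(positive) = 0.5, so the number of positives S ~ Bin(12, 0.5).
Step 4: Two-sided exact p-value = sum of Bin(12,0.5) probabilities at or below the observed probability = 0.387695.
Step 5: alpha = 0.05. fail to reject H0.

n_eff = 12, pos = 8, neg = 4, p = 0.387695, fail to reject H0.


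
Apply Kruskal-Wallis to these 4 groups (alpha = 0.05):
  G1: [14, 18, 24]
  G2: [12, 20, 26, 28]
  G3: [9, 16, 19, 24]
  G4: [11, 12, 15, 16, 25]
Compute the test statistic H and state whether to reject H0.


Step 1: Combine all N = 16 observations and assign midranks.
sorted (value, group, rank): (9,G3,1), (11,G4,2), (12,G2,3.5), (12,G4,3.5), (14,G1,5), (15,G4,6), (16,G3,7.5), (16,G4,7.5), (18,G1,9), (19,G3,10), (20,G2,11), (24,G1,12.5), (24,G3,12.5), (25,G4,14), (26,G2,15), (28,G2,16)
Step 2: Sum ranks within each group.
R_1 = 26.5 (n_1 = 3)
R_2 = 45.5 (n_2 = 4)
R_3 = 31 (n_3 = 4)
R_4 = 33 (n_4 = 5)
Step 3: H = 12/(N(N+1)) * sum(R_i^2/n_i) - 3(N+1)
     = 12/(16*17) * (26.5^2/3 + 45.5^2/4 + 31^2/4 + 33^2/5) - 3*17
     = 0.044118 * 1209.7 - 51
     = 2.368934.
Step 4: Ties present; correction factor C = 1 - 18/(16^3 - 16) = 0.995588. Corrected H = 2.368934 / 0.995588 = 2.379431.
Step 5: Under H0, H ~ chi^2(3); p-value = 0.497475.
Step 6: alpha = 0.05. fail to reject H0.

H = 2.3794, df = 3, p = 0.497475, fail to reject H0.


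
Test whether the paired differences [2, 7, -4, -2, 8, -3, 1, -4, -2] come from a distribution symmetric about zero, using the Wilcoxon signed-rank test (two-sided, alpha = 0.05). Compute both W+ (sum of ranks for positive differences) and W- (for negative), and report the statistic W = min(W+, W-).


Step 1: Drop any zero differences (none here) and take |d_i|.
|d| = [2, 7, 4, 2, 8, 3, 1, 4, 2]
Step 2: Midrank |d_i| (ties get averaged ranks).
ranks: |2|->3, |7|->8, |4|->6.5, |2|->3, |8|->9, |3|->5, |1|->1, |4|->6.5, |2|->3
Step 3: Attach original signs; sum ranks with positive sign and with negative sign.
W+ = 3 + 8 + 9 + 1 = 21
W- = 6.5 + 3 + 5 + 6.5 + 3 = 24
(Check: W+ + W- = 45 should equal n(n+1)/2 = 45.)
Step 4: Test statistic W = min(W+, W-) = 21.
Step 5: Ties in |d|, so use the tie-corrected normal approximation.
        E[W] = n(n+1)/4 = 9*10/4 = 22.5.
        Tie groups: |d|=2 (t=3), |d|=4 (t=2); sum(t^3 - t) = 30.
        Var[W] = n(n+1)(2n+1)/24 - sum(t^3-t)/48 = 1710/24 - 30/48 = 70.625.
        z = (W - E[W]) / sqrt(Var[W]) = (21 - 22.5) / 8.4039 = -0.1785.
        Two-sided p = 2*Phi(z) = 0.858339.
Step 6: alpha = 0.05. fail to reject H0.

W+ = 21, W- = 24, W = min = 21, p = 0.858339, fail to reject H0.


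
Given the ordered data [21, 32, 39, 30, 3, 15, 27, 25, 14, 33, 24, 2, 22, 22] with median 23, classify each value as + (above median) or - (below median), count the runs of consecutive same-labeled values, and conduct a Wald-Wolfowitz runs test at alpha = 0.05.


Step 1: Compute median = 23; label A = above, B = below.
Labels in order: BAAABBAABAABBB  (n_A = 7, n_B = 7)
Step 2: Count runs R = 7.
Step 3: Under H0 (random ordering), E[R] = 2*n_A*n_B/(n_A+n_B) + 1 = 2*7*7/14 + 1 = 8.0000.
        Var[R] = 2*n_A*n_B*(2*n_A*n_B - n_A - n_B) / ((n_A+n_B)^2 * (n_A+n_B-1)) = 8232/2548 = 3.2308.
        SD[R] = 1.7974.
Step 4: Continuity-corrected z = (R + 0.5 - E[R]) / SD[R] = (7 + 0.5 - 8.0000) / 1.7974 = -0.2782.
Step 5: Two-sided p-value via normal approximation = 2*(1 - Phi(|z|)) = 0.780879.
Step 6: alpha = 0.05. fail to reject H0.

R = 7, z = -0.2782, p = 0.780879, fail to reject H0.


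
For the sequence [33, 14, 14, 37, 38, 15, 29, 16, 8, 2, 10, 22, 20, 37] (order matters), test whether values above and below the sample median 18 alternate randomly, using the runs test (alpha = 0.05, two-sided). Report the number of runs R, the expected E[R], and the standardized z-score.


Step 1: Compute median = 18; label A = above, B = below.
Labels in order: ABBAABABBBBAAA  (n_A = 7, n_B = 7)
Step 2: Count runs R = 7.
Step 3: Under H0 (random ordering), E[R] = 2*n_A*n_B/(n_A+n_B) + 1 = 2*7*7/14 + 1 = 8.0000.
        Var[R] = 2*n_A*n_B*(2*n_A*n_B - n_A - n_B) / ((n_A+n_B)^2 * (n_A+n_B-1)) = 8232/2548 = 3.2308.
        SD[R] = 1.7974.
Step 4: Continuity-corrected z = (R + 0.5 - E[R]) / SD[R] = (7 + 0.5 - 8.0000) / 1.7974 = -0.2782.
Step 5: Two-sided p-value via normal approximation = 2*(1 - Phi(|z|)) = 0.780879.
Step 6: alpha = 0.05. fail to reject H0.

R = 7, z = -0.2782, p = 0.780879, fail to reject H0.


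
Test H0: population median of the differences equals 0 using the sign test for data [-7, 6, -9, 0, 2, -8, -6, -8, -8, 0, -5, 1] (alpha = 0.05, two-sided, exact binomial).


Step 1: Discard zero differences. Original n = 12; n_eff = number of nonzero differences = 10.
Nonzero differences (with sign): -7, +6, -9, +2, -8, -6, -8, -8, -5, +1
Step 2: Count signs: positive = 3, negative = 7.
Step 3: Under H0: P(positive) = 0.5, so the number of positives S ~ Bin(10, 0.5).
Step 4: Two-sided exact p-value = sum of Bin(10,0.5) probabilities at or below the observed probability = 0.343750.
Step 5: alpha = 0.05. fail to reject H0.

n_eff = 10, pos = 3, neg = 7, p = 0.343750, fail to reject H0.


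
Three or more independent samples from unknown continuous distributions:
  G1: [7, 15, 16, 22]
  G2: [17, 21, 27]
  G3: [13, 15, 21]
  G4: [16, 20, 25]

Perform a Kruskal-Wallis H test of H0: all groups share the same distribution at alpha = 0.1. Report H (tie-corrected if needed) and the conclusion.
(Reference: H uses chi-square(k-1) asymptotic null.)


Step 1: Combine all N = 13 observations and assign midranks.
sorted (value, group, rank): (7,G1,1), (13,G3,2), (15,G1,3.5), (15,G3,3.5), (16,G1,5.5), (16,G4,5.5), (17,G2,7), (20,G4,8), (21,G2,9.5), (21,G3,9.5), (22,G1,11), (25,G4,12), (27,G2,13)
Step 2: Sum ranks within each group.
R_1 = 21 (n_1 = 4)
R_2 = 29.5 (n_2 = 3)
R_3 = 15 (n_3 = 3)
R_4 = 25.5 (n_4 = 3)
Step 3: H = 12/(N(N+1)) * sum(R_i^2/n_i) - 3(N+1)
     = 12/(13*14) * (21^2/4 + 29.5^2/3 + 15^2/3 + 25.5^2/3) - 3*14
     = 0.065934 * 692.083 - 42
     = 3.631868.
Step 4: Ties present; correction factor C = 1 - 18/(13^3 - 13) = 0.991758. Corrected H = 3.631868 / 0.991758 = 3.662050.
Step 5: Under H0, H ~ chi^2(3); p-value = 0.300345.
Step 6: alpha = 0.1. fail to reject H0.

H = 3.6620, df = 3, p = 0.300345, fail to reject H0.


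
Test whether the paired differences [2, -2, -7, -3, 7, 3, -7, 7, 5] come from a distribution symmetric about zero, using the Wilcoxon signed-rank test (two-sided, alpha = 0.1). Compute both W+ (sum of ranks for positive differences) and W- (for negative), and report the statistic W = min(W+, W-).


Step 1: Drop any zero differences (none here) and take |d_i|.
|d| = [2, 2, 7, 3, 7, 3, 7, 7, 5]
Step 2: Midrank |d_i| (ties get averaged ranks).
ranks: |2|->1.5, |2|->1.5, |7|->7.5, |3|->3.5, |7|->7.5, |3|->3.5, |7|->7.5, |7|->7.5, |5|->5
Step 3: Attach original signs; sum ranks with positive sign and with negative sign.
W+ = 1.5 + 7.5 + 3.5 + 7.5 + 5 = 25
W- = 1.5 + 7.5 + 3.5 + 7.5 = 20
(Check: W+ + W- = 45 should equal n(n+1)/2 = 45.)
Step 4: Test statistic W = min(W+, W-) = 20.
Step 5: Ties in |d|, so use the tie-corrected normal approximation.
        E[W] = n(n+1)/4 = 9*10/4 = 22.5.
        Tie groups: |d|=2 (t=2), |d|=3 (t=2), |d|=7 (t=4); sum(t^3 - t) = 72.
        Var[W] = n(n+1)(2n+1)/24 - sum(t^3-t)/48 = 1710/24 - 72/48 = 69.75.
        z = (W - E[W]) / sqrt(Var[W]) = (20 - 22.5) / 8.3516 = -0.2993.
        Two-sided p = 2*Phi(z) = 0.764679.
Step 6: alpha = 0.1. fail to reject H0.

W+ = 25, W- = 20, W = min = 20, p = 0.764679, fail to reject H0.


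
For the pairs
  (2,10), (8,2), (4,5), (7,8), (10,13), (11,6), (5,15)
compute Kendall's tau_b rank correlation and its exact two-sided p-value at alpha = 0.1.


Step 1: Enumerate the 21 unordered pairs (i,j) with i<j and classify each by sign(x_j-x_i) * sign(y_j-y_i).
  (1,2):dx=+6,dy=-8->D; (1,3):dx=+2,dy=-5->D; (1,4):dx=+5,dy=-2->D; (1,5):dx=+8,dy=+3->C
  (1,6):dx=+9,dy=-4->D; (1,7):dx=+3,dy=+5->C; (2,3):dx=-4,dy=+3->D; (2,4):dx=-1,dy=+6->D
  (2,5):dx=+2,dy=+11->C; (2,6):dx=+3,dy=+4->C; (2,7):dx=-3,dy=+13->D; (3,4):dx=+3,dy=+3->C
  (3,5):dx=+6,dy=+8->C; (3,6):dx=+7,dy=+1->C; (3,7):dx=+1,dy=+10->C; (4,5):dx=+3,dy=+5->C
  (4,6):dx=+4,dy=-2->D; (4,7):dx=-2,dy=+7->D; (5,6):dx=+1,dy=-7->D; (5,7):dx=-5,dy=+2->D
  (6,7):dx=-6,dy=+9->D
Step 2: C = 9, D = 12, total pairs = 21.
Step 3: tau = (C - D)/(n(n-1)/2) = (9 - 12)/21 = -0.142857.
Step 4: Exact two-sided p-value (enumerate n! = 5040 permutations of y under H0): p = 0.772619.
Step 5: alpha = 0.1. fail to reject H0.

tau_b = -0.1429 (C=9, D=12), p = 0.772619, fail to reject H0.


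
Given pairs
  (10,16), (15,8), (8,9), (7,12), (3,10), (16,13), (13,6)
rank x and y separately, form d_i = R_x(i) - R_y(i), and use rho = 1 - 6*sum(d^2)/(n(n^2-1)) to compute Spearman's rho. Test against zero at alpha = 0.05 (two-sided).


Step 1: Rank x and y separately (midranks; no ties here).
rank(x): 10->4, 15->6, 8->3, 7->2, 3->1, 16->7, 13->5
rank(y): 16->7, 8->2, 9->3, 12->5, 10->4, 13->6, 6->1
Step 2: d_i = R_x(i) - R_y(i); compute d_i^2.
  (4-7)^2=9, (6-2)^2=16, (3-3)^2=0, (2-5)^2=9, (1-4)^2=9, (7-6)^2=1, (5-1)^2=16
sum(d^2) = 60.
Step 3: rho = 1 - 6*60 / (7*(7^2 - 1)) = 1 - 360/336 = -0.071429.
Step 4: Under H0, t = rho * sqrt((n-2)/(1-rho^2)) = -0.1601 ~ t(5).
Step 5: Two-sided p-value from the t-distribution with 5 df = 0.879048.
Step 6: alpha = 0.05. fail to reject H0.

rho = -0.0714, p = 0.879048, fail to reject H0 at alpha = 0.05.


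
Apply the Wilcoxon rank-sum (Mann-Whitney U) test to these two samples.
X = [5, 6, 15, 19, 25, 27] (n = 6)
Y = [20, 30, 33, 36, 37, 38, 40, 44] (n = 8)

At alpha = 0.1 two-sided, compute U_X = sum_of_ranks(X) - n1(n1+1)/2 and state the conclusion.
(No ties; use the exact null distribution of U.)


Step 1: Combine and sort all 14 observations; assign midranks.
sorted (value, group): (5,X), (6,X), (15,X), (19,X), (20,Y), (25,X), (27,X), (30,Y), (33,Y), (36,Y), (37,Y), (38,Y), (40,Y), (44,Y)
ranks: 5->1, 6->2, 15->3, 19->4, 20->5, 25->6, 27->7, 30->8, 33->9, 36->10, 37->11, 38->12, 40->13, 44->14
Step 2: Rank sum for X: R1 = 1 + 2 + 3 + 4 + 6 + 7 = 23.
Step 3: U_X = R1 - n1(n1+1)/2 = 23 - 6*7/2 = 23 - 21 = 2.
       U_Y = n1*n2 - U_X = 48 - 2 = 46.
Step 4: No ties, so the exact null distribution of U (based on enumerating the C(14,6) = 3003 equally likely rank assignments) gives the two-sided p-value.
Step 5: p-value = 0.002664; compare to alpha = 0.1. reject H0.

U_X = 2, p = 0.002664, reject H0 at alpha = 0.1.


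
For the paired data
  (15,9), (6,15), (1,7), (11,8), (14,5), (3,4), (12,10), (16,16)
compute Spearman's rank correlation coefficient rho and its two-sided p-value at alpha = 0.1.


Step 1: Rank x and y separately (midranks; no ties here).
rank(x): 15->7, 6->3, 1->1, 11->4, 14->6, 3->2, 12->5, 16->8
rank(y): 9->5, 15->7, 7->3, 8->4, 5->2, 4->1, 10->6, 16->8
Step 2: d_i = R_x(i) - R_y(i); compute d_i^2.
  (7-5)^2=4, (3-7)^2=16, (1-3)^2=4, (4-4)^2=0, (6-2)^2=16, (2-1)^2=1, (5-6)^2=1, (8-8)^2=0
sum(d^2) = 42.
Step 3: rho = 1 - 6*42 / (8*(8^2 - 1)) = 1 - 252/504 = 0.500000.
Step 4: Under H0, t = rho * sqrt((n-2)/(1-rho^2)) = 1.4142 ~ t(6).
Step 5: Two-sided p-value from the t-distribution with 6 df = 0.207031.
Step 6: alpha = 0.1. fail to reject H0.

rho = 0.5000, p = 0.207031, fail to reject H0 at alpha = 0.1.


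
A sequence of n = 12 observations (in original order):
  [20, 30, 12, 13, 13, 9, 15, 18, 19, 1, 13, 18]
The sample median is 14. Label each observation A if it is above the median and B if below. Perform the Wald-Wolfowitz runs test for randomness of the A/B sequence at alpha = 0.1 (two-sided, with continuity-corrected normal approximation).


Step 1: Compute median = 14; label A = above, B = below.
Labels in order: AABBBBAAABBA  (n_A = 6, n_B = 6)
Step 2: Count runs R = 5.
Step 3: Under H0 (random ordering), E[R] = 2*n_A*n_B/(n_A+n_B) + 1 = 2*6*6/12 + 1 = 7.0000.
        Var[R] = 2*n_A*n_B*(2*n_A*n_B - n_A - n_B) / ((n_A+n_B)^2 * (n_A+n_B-1)) = 4320/1584 = 2.7273.
        SD[R] = 1.6514.
Step 4: Continuity-corrected z = (R + 0.5 - E[R]) / SD[R] = (5 + 0.5 - 7.0000) / 1.6514 = -0.9083.
Step 5: Two-sided p-value via normal approximation = 2*(1 - Phi(|z|)) = 0.363722.
Step 6: alpha = 0.1. fail to reject H0.

R = 5, z = -0.9083, p = 0.363722, fail to reject H0.


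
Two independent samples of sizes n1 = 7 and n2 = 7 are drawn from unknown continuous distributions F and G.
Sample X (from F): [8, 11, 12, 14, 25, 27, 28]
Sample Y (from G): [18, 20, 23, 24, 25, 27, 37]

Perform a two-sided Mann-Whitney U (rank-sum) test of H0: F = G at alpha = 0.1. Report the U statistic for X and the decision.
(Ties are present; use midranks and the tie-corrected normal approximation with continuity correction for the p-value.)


Step 1: Combine and sort all 14 observations; assign midranks.
sorted (value, group): (8,X), (11,X), (12,X), (14,X), (18,Y), (20,Y), (23,Y), (24,Y), (25,X), (25,Y), (27,X), (27,Y), (28,X), (37,Y)
ranks: 8->1, 11->2, 12->3, 14->4, 18->5, 20->6, 23->7, 24->8, 25->9.5, 25->9.5, 27->11.5, 27->11.5, 28->13, 37->14
Step 2: Rank sum for X: R1 = 1 + 2 + 3 + 4 + 9.5 + 11.5 + 13 = 44.
Step 3: U_X = R1 - n1(n1+1)/2 = 44 - 7*8/2 = 44 - 28 = 16.
       U_Y = n1*n2 - U_X = 49 - 16 = 33.
Step 4: Ties are present, so use the tie-corrected normal approximation (with continuity correction) for the p-value.
Step 5: p-value = 0.305620; compare to alpha = 0.1. fail to reject H0.

U_X = 16, p = 0.305620, fail to reject H0 at alpha = 0.1.


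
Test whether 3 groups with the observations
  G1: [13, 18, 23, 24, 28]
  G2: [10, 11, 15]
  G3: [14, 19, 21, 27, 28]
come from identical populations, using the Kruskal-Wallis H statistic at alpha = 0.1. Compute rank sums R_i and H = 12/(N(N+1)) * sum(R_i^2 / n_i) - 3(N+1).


Step 1: Combine all N = 13 observations and assign midranks.
sorted (value, group, rank): (10,G2,1), (11,G2,2), (13,G1,3), (14,G3,4), (15,G2,5), (18,G1,6), (19,G3,7), (21,G3,8), (23,G1,9), (24,G1,10), (27,G3,11), (28,G1,12.5), (28,G3,12.5)
Step 2: Sum ranks within each group.
R_1 = 40.5 (n_1 = 5)
R_2 = 8 (n_2 = 3)
R_3 = 42.5 (n_3 = 5)
Step 3: H = 12/(N(N+1)) * sum(R_i^2/n_i) - 3(N+1)
     = 12/(13*14) * (40.5^2/5 + 8^2/3 + 42.5^2/5) - 3*14
     = 0.065934 * 710.633 - 42
     = 4.854945.
Step 4: Ties present; correction factor C = 1 - 6/(13^3 - 13) = 0.997253. Corrected H = 4.854945 / 0.997253 = 4.868320.
Step 5: Under H0, H ~ chi^2(2); p-value = 0.087671.
Step 6: alpha = 0.1. reject H0.

H = 4.8683, df = 2, p = 0.087671, reject H0.


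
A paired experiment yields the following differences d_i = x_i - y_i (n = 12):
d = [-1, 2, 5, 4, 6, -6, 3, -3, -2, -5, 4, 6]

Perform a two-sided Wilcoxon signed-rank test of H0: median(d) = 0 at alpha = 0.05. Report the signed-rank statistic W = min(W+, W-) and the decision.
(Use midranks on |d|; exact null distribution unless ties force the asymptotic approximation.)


Step 1: Drop any zero differences (none here) and take |d_i|.
|d| = [1, 2, 5, 4, 6, 6, 3, 3, 2, 5, 4, 6]
Step 2: Midrank |d_i| (ties get averaged ranks).
ranks: |1|->1, |2|->2.5, |5|->8.5, |4|->6.5, |6|->11, |6|->11, |3|->4.5, |3|->4.5, |2|->2.5, |5|->8.5, |4|->6.5, |6|->11
Step 3: Attach original signs; sum ranks with positive sign and with negative sign.
W+ = 2.5 + 8.5 + 6.5 + 11 + 4.5 + 6.5 + 11 = 50.5
W- = 1 + 11 + 4.5 + 2.5 + 8.5 = 27.5
(Check: W+ + W- = 78 should equal n(n+1)/2 = 78.)
Step 4: Test statistic W = min(W+, W-) = 27.5.
Step 5: Ties in |d|, so use the tie-corrected normal approximation.
        E[W] = n(n+1)/4 = 12*13/4 = 39.
        Tie groups: |d|=2 (t=2), |d|=3 (t=2), |d|=4 (t=2), |d|=5 (t=2), |d|=6 (t=3); sum(t^3 - t) = 48.
        Var[W] = n(n+1)(2n+1)/24 - sum(t^3-t)/48 = 3900/24 - 48/48 = 161.5.
        z = (W - E[W]) / sqrt(Var[W]) = (27.5 - 39) / 12.7083 = -0.9049.
        Two-sided p = 2*Phi(z) = 0.365506.
Step 6: alpha = 0.05. fail to reject H0.

W+ = 50.5, W- = 27.5, W = min = 27.5, p = 0.365506, fail to reject H0.


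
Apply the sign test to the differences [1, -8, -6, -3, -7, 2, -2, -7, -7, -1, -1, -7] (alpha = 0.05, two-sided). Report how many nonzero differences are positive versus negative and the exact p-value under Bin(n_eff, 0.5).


Step 1: Discard zero differences. Original n = 12; n_eff = number of nonzero differences = 12.
Nonzero differences (with sign): +1, -8, -6, -3, -7, +2, -2, -7, -7, -1, -1, -7
Step 2: Count signs: positive = 2, negative = 10.
Step 3: Under H0: P(positive) = 0.5, so the number of positives S ~ Bin(12, 0.5).
Step 4: Two-sided exact p-value = sum of Bin(12,0.5) probabilities at or below the observed probability = 0.038574.
Step 5: alpha = 0.05. reject H0.

n_eff = 12, pos = 2, neg = 10, p = 0.038574, reject H0.


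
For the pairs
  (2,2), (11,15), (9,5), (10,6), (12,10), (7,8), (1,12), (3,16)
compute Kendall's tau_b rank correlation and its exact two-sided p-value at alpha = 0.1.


Step 1: Enumerate the 28 unordered pairs (i,j) with i<j and classify each by sign(x_j-x_i) * sign(y_j-y_i).
  (1,2):dx=+9,dy=+13->C; (1,3):dx=+7,dy=+3->C; (1,4):dx=+8,dy=+4->C; (1,5):dx=+10,dy=+8->C
  (1,6):dx=+5,dy=+6->C; (1,7):dx=-1,dy=+10->D; (1,8):dx=+1,dy=+14->C; (2,3):dx=-2,dy=-10->C
  (2,4):dx=-1,dy=-9->C; (2,5):dx=+1,dy=-5->D; (2,6):dx=-4,dy=-7->C; (2,7):dx=-10,dy=-3->C
  (2,8):dx=-8,dy=+1->D; (3,4):dx=+1,dy=+1->C; (3,5):dx=+3,dy=+5->C; (3,6):dx=-2,dy=+3->D
  (3,7):dx=-8,dy=+7->D; (3,8):dx=-6,dy=+11->D; (4,5):dx=+2,dy=+4->C; (4,6):dx=-3,dy=+2->D
  (4,7):dx=-9,dy=+6->D; (4,8):dx=-7,dy=+10->D; (5,6):dx=-5,dy=-2->C; (5,7):dx=-11,dy=+2->D
  (5,8):dx=-9,dy=+6->D; (6,7):dx=-6,dy=+4->D; (6,8):dx=-4,dy=+8->D; (7,8):dx=+2,dy=+4->C
Step 2: C = 15, D = 13, total pairs = 28.
Step 3: tau = (C - D)/(n(n-1)/2) = (15 - 13)/28 = 0.071429.
Step 4: Exact two-sided p-value (enumerate n! = 40320 permutations of y under H0): p = 0.904861.
Step 5: alpha = 0.1. fail to reject H0.

tau_b = 0.0714 (C=15, D=13), p = 0.904861, fail to reject H0.


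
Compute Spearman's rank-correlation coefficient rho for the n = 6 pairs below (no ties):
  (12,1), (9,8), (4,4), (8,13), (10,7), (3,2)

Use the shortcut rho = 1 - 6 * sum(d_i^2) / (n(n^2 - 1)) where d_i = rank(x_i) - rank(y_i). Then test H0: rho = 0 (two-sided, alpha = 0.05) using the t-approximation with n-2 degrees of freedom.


Step 1: Rank x and y separately (midranks; no ties here).
rank(x): 12->6, 9->4, 4->2, 8->3, 10->5, 3->1
rank(y): 1->1, 8->5, 4->3, 13->6, 7->4, 2->2
Step 2: d_i = R_x(i) - R_y(i); compute d_i^2.
  (6-1)^2=25, (4-5)^2=1, (2-3)^2=1, (3-6)^2=9, (5-4)^2=1, (1-2)^2=1
sum(d^2) = 38.
Step 3: rho = 1 - 6*38 / (6*(6^2 - 1)) = 1 - 228/210 = -0.085714.
Step 4: Under H0, t = rho * sqrt((n-2)/(1-rho^2)) = -0.1721 ~ t(4).
Step 5: Two-sided p-value from the t-distribution with 4 df = 0.871743.
Step 6: alpha = 0.05. fail to reject H0.

rho = -0.0857, p = 0.871743, fail to reject H0 at alpha = 0.05.


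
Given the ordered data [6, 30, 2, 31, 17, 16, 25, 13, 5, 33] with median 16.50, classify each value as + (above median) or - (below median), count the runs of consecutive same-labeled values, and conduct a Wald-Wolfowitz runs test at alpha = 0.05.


Step 1: Compute median = 16.50; label A = above, B = below.
Labels in order: BABAABABBA  (n_A = 5, n_B = 5)
Step 2: Count runs R = 8.
Step 3: Under H0 (random ordering), E[R] = 2*n_A*n_B/(n_A+n_B) + 1 = 2*5*5/10 + 1 = 6.0000.
        Var[R] = 2*n_A*n_B*(2*n_A*n_B - n_A - n_B) / ((n_A+n_B)^2 * (n_A+n_B-1)) = 2000/900 = 2.2222.
        SD[R] = 1.4907.
Step 4: Continuity-corrected z = (R - 0.5 - E[R]) / SD[R] = (8 - 0.5 - 6.0000) / 1.4907 = 1.0062.
Step 5: Two-sided p-value via normal approximation = 2*(1 - Phi(|z|)) = 0.314305.
Step 6: alpha = 0.05. fail to reject H0.

R = 8, z = 1.0062, p = 0.314305, fail to reject H0.


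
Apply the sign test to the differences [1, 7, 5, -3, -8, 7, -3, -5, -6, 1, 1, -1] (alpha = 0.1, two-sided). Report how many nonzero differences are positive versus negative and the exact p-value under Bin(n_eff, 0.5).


Step 1: Discard zero differences. Original n = 12; n_eff = number of nonzero differences = 12.
Nonzero differences (with sign): +1, +7, +5, -3, -8, +7, -3, -5, -6, +1, +1, -1
Step 2: Count signs: positive = 6, negative = 6.
Step 3: Under H0: P(positive) = 0.5, so the number of positives S ~ Bin(12, 0.5).
Step 4: Two-sided exact p-value = sum of Bin(12,0.5) probabilities at or below the observed probability = 1.000000.
Step 5: alpha = 0.1. fail to reject H0.

n_eff = 12, pos = 6, neg = 6, p = 1.000000, fail to reject H0.


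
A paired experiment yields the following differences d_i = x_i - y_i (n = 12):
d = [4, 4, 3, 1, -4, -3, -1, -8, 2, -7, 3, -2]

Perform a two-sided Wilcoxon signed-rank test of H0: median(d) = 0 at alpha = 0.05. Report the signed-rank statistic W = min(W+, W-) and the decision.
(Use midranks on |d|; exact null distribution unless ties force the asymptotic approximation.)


Step 1: Drop any zero differences (none here) and take |d_i|.
|d| = [4, 4, 3, 1, 4, 3, 1, 8, 2, 7, 3, 2]
Step 2: Midrank |d_i| (ties get averaged ranks).
ranks: |4|->9, |4|->9, |3|->6, |1|->1.5, |4|->9, |3|->6, |1|->1.5, |8|->12, |2|->3.5, |7|->11, |3|->6, |2|->3.5
Step 3: Attach original signs; sum ranks with positive sign and with negative sign.
W+ = 9 + 9 + 6 + 1.5 + 3.5 + 6 = 35
W- = 9 + 6 + 1.5 + 12 + 11 + 3.5 = 43
(Check: W+ + W- = 78 should equal n(n+1)/2 = 78.)
Step 4: Test statistic W = min(W+, W-) = 35.
Step 5: Ties in |d|, so use the tie-corrected normal approximation.
        E[W] = n(n+1)/4 = 12*13/4 = 39.
        Tie groups: |d|=1 (t=2), |d|=2 (t=2), |d|=3 (t=3), |d|=4 (t=3); sum(t^3 - t) = 60.
        Var[W] = n(n+1)(2n+1)/24 - sum(t^3-t)/48 = 3900/24 - 60/48 = 161.25.
        z = (W - E[W]) / sqrt(Var[W]) = (35 - 39) / 12.6984 = -0.3150.
        Two-sided p = 2*Phi(z) = 0.752762.
Step 6: alpha = 0.05. fail to reject H0.

W+ = 35, W- = 43, W = min = 35, p = 0.752762, fail to reject H0.


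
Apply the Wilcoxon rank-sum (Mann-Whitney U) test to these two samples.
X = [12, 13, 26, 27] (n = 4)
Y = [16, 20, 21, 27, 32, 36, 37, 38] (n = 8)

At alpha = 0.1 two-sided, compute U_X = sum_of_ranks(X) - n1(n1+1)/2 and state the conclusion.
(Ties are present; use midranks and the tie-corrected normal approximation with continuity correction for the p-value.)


Step 1: Combine and sort all 12 observations; assign midranks.
sorted (value, group): (12,X), (13,X), (16,Y), (20,Y), (21,Y), (26,X), (27,X), (27,Y), (32,Y), (36,Y), (37,Y), (38,Y)
ranks: 12->1, 13->2, 16->3, 20->4, 21->5, 26->6, 27->7.5, 27->7.5, 32->9, 36->10, 37->11, 38->12
Step 2: Rank sum for X: R1 = 1 + 2 + 6 + 7.5 = 16.5.
Step 3: U_X = R1 - n1(n1+1)/2 = 16.5 - 4*5/2 = 16.5 - 10 = 6.5.
       U_Y = n1*n2 - U_X = 32 - 6.5 = 25.5.
Step 4: Ties are present, so use the tie-corrected normal approximation (with continuity correction) for the p-value.
Step 5: p-value = 0.125707; compare to alpha = 0.1. fail to reject H0.

U_X = 6.5, p = 0.125707, fail to reject H0 at alpha = 0.1.


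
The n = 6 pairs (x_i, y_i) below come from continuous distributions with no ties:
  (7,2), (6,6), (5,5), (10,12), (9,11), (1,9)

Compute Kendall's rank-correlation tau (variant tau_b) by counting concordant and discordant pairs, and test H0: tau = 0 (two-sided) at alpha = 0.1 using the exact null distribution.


Step 1: Enumerate the 15 unordered pairs (i,j) with i<j and classify each by sign(x_j-x_i) * sign(y_j-y_i).
  (1,2):dx=-1,dy=+4->D; (1,3):dx=-2,dy=+3->D; (1,4):dx=+3,dy=+10->C; (1,5):dx=+2,dy=+9->C
  (1,6):dx=-6,dy=+7->D; (2,3):dx=-1,dy=-1->C; (2,4):dx=+4,dy=+6->C; (2,5):dx=+3,dy=+5->C
  (2,6):dx=-5,dy=+3->D; (3,4):dx=+5,dy=+7->C; (3,5):dx=+4,dy=+6->C; (3,6):dx=-4,dy=+4->D
  (4,5):dx=-1,dy=-1->C; (4,6):dx=-9,dy=-3->C; (5,6):dx=-8,dy=-2->C
Step 2: C = 10, D = 5, total pairs = 15.
Step 3: tau = (C - D)/(n(n-1)/2) = (10 - 5)/15 = 0.333333.
Step 4: Exact two-sided p-value (enumerate n! = 720 permutations of y under H0): p = 0.469444.
Step 5: alpha = 0.1. fail to reject H0.

tau_b = 0.3333 (C=10, D=5), p = 0.469444, fail to reject H0.


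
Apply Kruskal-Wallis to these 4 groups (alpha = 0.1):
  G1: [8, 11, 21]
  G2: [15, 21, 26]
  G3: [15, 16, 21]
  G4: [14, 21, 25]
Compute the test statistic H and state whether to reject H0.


Step 1: Combine all N = 12 observations and assign midranks.
sorted (value, group, rank): (8,G1,1), (11,G1,2), (14,G4,3), (15,G2,4.5), (15,G3,4.5), (16,G3,6), (21,G1,8.5), (21,G2,8.5), (21,G3,8.5), (21,G4,8.5), (25,G4,11), (26,G2,12)
Step 2: Sum ranks within each group.
R_1 = 11.5 (n_1 = 3)
R_2 = 25 (n_2 = 3)
R_3 = 19 (n_3 = 3)
R_4 = 22.5 (n_4 = 3)
Step 3: H = 12/(N(N+1)) * sum(R_i^2/n_i) - 3(N+1)
     = 12/(12*13) * (11.5^2/3 + 25^2/3 + 19^2/3 + 22.5^2/3) - 3*13
     = 0.076923 * 541.5 - 39
     = 2.653846.
Step 4: Ties present; correction factor C = 1 - 66/(12^3 - 12) = 0.961538. Corrected H = 2.653846 / 0.961538 = 2.760000.
Step 5: Under H0, H ~ chi^2(3); p-value = 0.430127.
Step 6: alpha = 0.1. fail to reject H0.

H = 2.7600, df = 3, p = 0.430127, fail to reject H0.


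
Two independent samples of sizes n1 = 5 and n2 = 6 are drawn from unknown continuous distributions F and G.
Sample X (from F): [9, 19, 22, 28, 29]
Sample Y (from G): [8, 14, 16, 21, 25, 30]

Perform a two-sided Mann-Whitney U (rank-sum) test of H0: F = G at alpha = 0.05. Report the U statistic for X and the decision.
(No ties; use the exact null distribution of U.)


Step 1: Combine and sort all 11 observations; assign midranks.
sorted (value, group): (8,Y), (9,X), (14,Y), (16,Y), (19,X), (21,Y), (22,X), (25,Y), (28,X), (29,X), (30,Y)
ranks: 8->1, 9->2, 14->3, 16->4, 19->5, 21->6, 22->7, 25->8, 28->9, 29->10, 30->11
Step 2: Rank sum for X: R1 = 2 + 5 + 7 + 9 + 10 = 33.
Step 3: U_X = R1 - n1(n1+1)/2 = 33 - 5*6/2 = 33 - 15 = 18.
       U_Y = n1*n2 - U_X = 30 - 18 = 12.
Step 4: No ties, so the exact null distribution of U (based on enumerating the C(11,5) = 462 equally likely rank assignments) gives the two-sided p-value.
Step 5: p-value = 0.662338; compare to alpha = 0.05. fail to reject H0.

U_X = 18, p = 0.662338, fail to reject H0 at alpha = 0.05.


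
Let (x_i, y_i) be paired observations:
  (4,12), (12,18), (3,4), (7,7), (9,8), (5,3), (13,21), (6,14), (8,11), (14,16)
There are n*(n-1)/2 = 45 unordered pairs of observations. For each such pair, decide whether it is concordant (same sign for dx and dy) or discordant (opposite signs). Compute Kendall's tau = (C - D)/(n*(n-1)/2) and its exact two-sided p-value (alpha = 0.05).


Step 1: Enumerate the 45 unordered pairs (i,j) with i<j and classify each by sign(x_j-x_i) * sign(y_j-y_i).
  (1,2):dx=+8,dy=+6->C; (1,3):dx=-1,dy=-8->C; (1,4):dx=+3,dy=-5->D; (1,5):dx=+5,dy=-4->D
  (1,6):dx=+1,dy=-9->D; (1,7):dx=+9,dy=+9->C; (1,8):dx=+2,dy=+2->C; (1,9):dx=+4,dy=-1->D
  (1,10):dx=+10,dy=+4->C; (2,3):dx=-9,dy=-14->C; (2,4):dx=-5,dy=-11->C; (2,5):dx=-3,dy=-10->C
  (2,6):dx=-7,dy=-15->C; (2,7):dx=+1,dy=+3->C; (2,8):dx=-6,dy=-4->C; (2,9):dx=-4,dy=-7->C
  (2,10):dx=+2,dy=-2->D; (3,4):dx=+4,dy=+3->C; (3,5):dx=+6,dy=+4->C; (3,6):dx=+2,dy=-1->D
  (3,7):dx=+10,dy=+17->C; (3,8):dx=+3,dy=+10->C; (3,9):dx=+5,dy=+7->C; (3,10):dx=+11,dy=+12->C
  (4,5):dx=+2,dy=+1->C; (4,6):dx=-2,dy=-4->C; (4,7):dx=+6,dy=+14->C; (4,8):dx=-1,dy=+7->D
  (4,9):dx=+1,dy=+4->C; (4,10):dx=+7,dy=+9->C; (5,6):dx=-4,dy=-5->C; (5,7):dx=+4,dy=+13->C
  (5,8):dx=-3,dy=+6->D; (5,9):dx=-1,dy=+3->D; (5,10):dx=+5,dy=+8->C; (6,7):dx=+8,dy=+18->C
  (6,8):dx=+1,dy=+11->C; (6,9):dx=+3,dy=+8->C; (6,10):dx=+9,dy=+13->C; (7,8):dx=-7,dy=-7->C
  (7,9):dx=-5,dy=-10->C; (7,10):dx=+1,dy=-5->D; (8,9):dx=+2,dy=-3->D; (8,10):dx=+8,dy=+2->C
  (9,10):dx=+6,dy=+5->C
Step 2: C = 34, D = 11, total pairs = 45.
Step 3: tau = (C - D)/(n(n-1)/2) = (34 - 11)/45 = 0.511111.
Step 4: Exact two-sided p-value (enumerate n! = 3628800 permutations of y under H0): p = 0.046623.
Step 5: alpha = 0.05. reject H0.

tau_b = 0.5111 (C=34, D=11), p = 0.046623, reject H0.
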